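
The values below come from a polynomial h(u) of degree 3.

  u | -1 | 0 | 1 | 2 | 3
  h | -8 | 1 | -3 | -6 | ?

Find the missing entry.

The 4 known values determine h uniquely (degree ≤ 3).
Evaluate each Lagrange basis at u = 3:
L_0(3) = (3)·(2)·(1)/[(-1)·(-2)·(-3)] = -1
L_1(3) = (4)·(2)·(1)/[(1)·(-1)·(-2)] = 4
L_2(3) = (4)·(3)·(1)/[(2)·(1)·(-1)] = -6
L_3(3) = (4)·(3)·(2)/[(3)·(2)·(1)] = 4
Sum: (-8)·(-1) + 1·(4) + (-3)·(-6) + (-6)·(4) = 6

6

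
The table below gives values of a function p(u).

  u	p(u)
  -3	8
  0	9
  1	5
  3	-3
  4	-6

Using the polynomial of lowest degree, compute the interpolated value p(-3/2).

1575/128

Using Newton's divided-difference form:
p[-3,0] = (9 - 8) / (0 - (-3)) = 1/3
p[0,1] = (5 - 9) / (1 - 0) = -4
p[1,3] = (-3 - 5) / (3 - 1) = -4
p[3,4] = (-6 - (-3)) / (4 - 3) = -3
p[-3,0,1] = (-4 - 1/3) / (1 - (-3)) = -13/12
p[0,1,3] = (-4 - (-4)) / (3 - 0) = 0
p[1,3,4] = (-3 - (-4)) / (4 - 1) = 1/3
p[-3,0,1,3] = (0 - (-13/12)) / (3 - (-3)) = 13/72
p[0,1,3,4] = (1/3 - 0) / (4 - 0) = 1/12
p[-3,0,1,3,4] = (1/12 - 13/72) / (4 - (-3)) = -1/72
p(-3/2) = 8 + (1/3)·(3/2) + (-13/12)·(3/2)·(-3/2) + (13/72)·(3/2)·(-3/2)·(-5/2) + (-1/72)·(3/2)·(-3/2)·(-5/2)·(-9/2) = 1575/128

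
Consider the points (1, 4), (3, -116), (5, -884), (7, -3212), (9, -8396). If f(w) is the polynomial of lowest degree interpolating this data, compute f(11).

-18116

Evaluate each Lagrange basis at w = 11:
L_0(11) = (8)·(6)·(4)·(2)/[(-2)·(-4)·(-6)·(-8)] = 1
L_1(11) = (10)·(6)·(4)·(2)/[(2)·(-2)·(-4)·(-6)] = -5
L_2(11) = (10)·(8)·(4)·(2)/[(4)·(2)·(-2)·(-4)] = 10
L_3(11) = (10)·(8)·(6)·(2)/[(6)·(4)·(2)·(-2)] = -10
L_4(11) = (10)·(8)·(6)·(4)/[(8)·(6)·(4)·(2)] = 5
Sum: 4·(1) + (-116)·(-5) + (-884)·(10) + (-3212)·(-10) + (-8396)·(5) = -18116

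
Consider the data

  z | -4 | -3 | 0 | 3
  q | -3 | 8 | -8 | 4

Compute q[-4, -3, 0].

-49/12

q[-4,-3] = (8 - (-3)) / (-3 - (-4)) = 11
q[-3,0] = (-8 - 8) / (0 - (-3)) = -16/3
q[-4,-3,0] = (-16/3 - 11) / (0 - (-4)) = -49/12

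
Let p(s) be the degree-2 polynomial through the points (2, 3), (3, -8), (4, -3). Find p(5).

18

Using Newton's divided-difference form:
p[2,3] = (-8 - 3) / (3 - 2) = -11
p[3,4] = (-3 - (-8)) / (4 - 3) = 5
p[2,3,4] = (5 - (-11)) / (4 - 2) = 8
p(5) = 3 + (-11)·(3) + 8·(3)·(2) = 18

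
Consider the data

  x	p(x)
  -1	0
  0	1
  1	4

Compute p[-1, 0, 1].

1

p[-1,0] = (1 - 0) / (0 - (-1)) = 1
p[0,1] = (4 - 1) / (1 - 0) = 3
p[-1,0,1] = (3 - 1) / (1 - (-1)) = 1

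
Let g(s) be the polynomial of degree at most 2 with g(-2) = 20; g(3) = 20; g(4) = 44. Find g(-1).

4

Evaluate each Lagrange basis at s = -1:
L_0(-1) = (-4)·(-5)/[(-5)·(-6)] = 2/3
L_1(-1) = (1)·(-5)/[(5)·(-1)] = 1
L_2(-1) = (1)·(-4)/[(6)·(1)] = -2/3
Sum: 20·(2/3) + 20·(1) + 44·(-2/3) = 4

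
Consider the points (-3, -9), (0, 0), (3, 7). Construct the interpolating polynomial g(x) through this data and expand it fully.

L_0(x) = x(x - 3) / [18] = (1/18)x^2 - (1/6)x
L_1(x) = (x + 3)(x - 3) / [-9] = -(1/9)x^2 + 1
L_2(x) = (x + 3)x / [18] = (1/18)x^2 + (1/6)x
g(x) = (-9)·L_0 + 0·L_1 + 7·L_2
  (-9)·L_0(x) = -(1/2)x^2 + (3/2)x
  0·L_1(x) = 0
  7·L_2(x) = (7/18)x^2 + (7/6)x
Adding term by term: -(1/9)x^2 + (8/3)x

g(x) = -(1/9)x^2 + (8/3)x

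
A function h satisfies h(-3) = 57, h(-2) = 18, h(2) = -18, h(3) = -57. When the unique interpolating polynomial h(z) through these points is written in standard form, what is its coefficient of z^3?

-2

The leading coefficient equals the top divided difference h[-3,-2,2,3].
h[-3,-2] = (18 - 57) / (-2 - (-3)) = -39
h[-2,2] = (-18 - 18) / (2 - (-2)) = -9
h[2,3] = (-57 - (-18)) / (3 - 2) = -39
h[-3,-2,2] = (-9 - (-39)) / (2 - (-3)) = 6
h[-2,2,3] = (-39 - (-9)) / (3 - (-2)) = -6
h[-3,-2,2,3] = (-6 - 6) / (3 - (-3)) = -2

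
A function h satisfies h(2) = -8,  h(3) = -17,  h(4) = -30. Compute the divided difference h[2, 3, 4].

-2

h[2,3] = (-17 - (-8)) / (3 - 2) = -9
h[3,4] = (-30 - (-17)) / (4 - 3) = -13
h[2,3,4] = (-13 - (-9)) / (4 - 2) = -2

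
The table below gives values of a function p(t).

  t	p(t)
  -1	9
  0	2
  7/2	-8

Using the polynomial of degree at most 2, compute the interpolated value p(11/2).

Using Newton's divided-difference form:
p[-1,0] = (2 - 9) / (0 - (-1)) = -7
p[0,7/2] = (-8 - 2) / (7/2 - 0) = -20/7
p[-1,0,7/2] = (-20/7 - (-7)) / (7/2 - (-1)) = 58/63
p(11/2) = 9 + (-7)·(13/2) + (58/63)·(13/2)·(11/2) = -226/63

-226/63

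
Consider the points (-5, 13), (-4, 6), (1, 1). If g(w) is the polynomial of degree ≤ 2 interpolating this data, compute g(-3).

L_0(-3) = (1)·(-4)/[(-1)·(-6)] = -2/3
L_1(-3) = (2)·(-4)/[(1)·(-5)] = 8/5
L_2(-3) = (2)·(1)/[(6)·(5)] = 1/15
Sum: 13·(-2/3) + 6·(8/5) + 1·(1/15) = 1

1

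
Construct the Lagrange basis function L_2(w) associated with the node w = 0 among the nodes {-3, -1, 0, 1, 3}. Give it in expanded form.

L_2(w) = (w + 3)(w + 1)(w - 1)(w - 3) / [(3)·(1)·(-1)·(-3)]
       = (w^4 - 10w^2 + 9) / (9)

L_2(w) = (1/9)w^4 - (10/9)w^2 + 1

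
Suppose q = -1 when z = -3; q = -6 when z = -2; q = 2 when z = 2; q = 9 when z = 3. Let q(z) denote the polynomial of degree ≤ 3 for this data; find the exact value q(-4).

38/5

Evaluate each Lagrange basis at z = -4:
L_0(-4) = (-2)·(-6)·(-7)/[(-1)·(-5)·(-6)] = 14/5
L_1(-4) = (-1)·(-6)·(-7)/[(1)·(-4)·(-5)] = -21/10
L_2(-4) = (-1)·(-2)·(-7)/[(5)·(4)·(-1)] = 7/10
L_3(-4) = (-1)·(-2)·(-6)/[(6)·(5)·(1)] = -2/5
Sum: (-1)·(14/5) + (-6)·(-21/10) + 2·(7/10) + 9·(-2/5) = 38/5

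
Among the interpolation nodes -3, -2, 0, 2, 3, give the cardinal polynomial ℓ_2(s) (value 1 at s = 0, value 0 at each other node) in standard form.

ℓ_2(s) = (s + 3)(s + 2)(s - 2)(s - 3) / [(3)·(2)·(-2)·(-3)]
       = (s^4 - 13s^2 + 36) / (36)

ℓ_2(s) = (1/36)s^4 - (13/36)s^2 + 1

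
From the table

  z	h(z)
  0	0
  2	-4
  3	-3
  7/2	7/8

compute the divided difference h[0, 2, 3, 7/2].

1

h[0,2] = (-4 - 0) / (2 - 0) = -2
h[2,3] = (-3 - (-4)) / (3 - 2) = 1
h[3,7/2] = (7/8 - (-3)) / (7/2 - 3) = 31/4
h[0,2,3] = (1 - (-2)) / (3 - 0) = 1
h[2,3,7/2] = (31/4 - 1) / (7/2 - 2) = 9/2
h[0,2,3,7/2] = (9/2 - 1) / (7/2 - 0) = 1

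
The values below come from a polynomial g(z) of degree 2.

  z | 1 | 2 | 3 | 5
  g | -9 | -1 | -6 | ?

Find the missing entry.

The 3 known values determine g uniquely (degree ≤ 2).
Evaluate each Lagrange basis at z = 5:
L_0(5) = (3)·(2)/[(-1)·(-2)] = 3
L_1(5) = (4)·(2)/[(1)·(-1)] = -8
L_2(5) = (4)·(3)/[(2)·(1)] = 6
Sum: (-9)·(3) + (-1)·(-8) + (-6)·(6) = -55

-55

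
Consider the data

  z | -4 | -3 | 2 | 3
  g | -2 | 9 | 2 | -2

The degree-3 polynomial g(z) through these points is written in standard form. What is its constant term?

Build the Lagrange basis polynomials:
L_0(z) = (z + 3)(z - 2)(z - 3) / [-42] = -(1/42)z^3 + (1/21)z^2 + (3/14)z - 3/7
L_1(z) = (z + 4)(z - 2)(z - 3) / [30] = (1/30)z^3 - (1/30)z^2 - (7/15)z + 4/5
L_2(z) = (z + 4)(z + 3)(z - 3) / [-30] = -(1/30)z^3 - (2/15)z^2 + (3/10)z + 6/5
L_3(z) = (z + 4)(z + 3)(z - 2) / [42] = (1/42)z^3 + (5/42)z^2 - (1/21)z - 4/7
g(z) = (-2)·L_0 + 9·L_1 + 2·L_2 + (-2)·L_3
Only the constant term is needed; take it from each L_i and combine:
(-2)·(-3/7) + 9·(4/5) + 2·(6/5) + (-2)·(-4/7) = 58/5

58/5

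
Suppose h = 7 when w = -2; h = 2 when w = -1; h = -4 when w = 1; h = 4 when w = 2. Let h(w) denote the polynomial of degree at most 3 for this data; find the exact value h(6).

Evaluate each Lagrange basis at w = 6:
L_0(6) = (7)·(5)·(4)/[(-1)·(-3)·(-4)] = -35/3
L_1(6) = (8)·(5)·(4)/[(1)·(-2)·(-3)] = 80/3
L_2(6) = (8)·(7)·(4)/[(3)·(2)·(-1)] = -112/3
L_3(6) = (8)·(7)·(5)/[(4)·(3)·(1)] = 70/3
Sum: 7·(-35/3) + 2·(80/3) + (-4)·(-112/3) + 4·(70/3) = 643/3

643/3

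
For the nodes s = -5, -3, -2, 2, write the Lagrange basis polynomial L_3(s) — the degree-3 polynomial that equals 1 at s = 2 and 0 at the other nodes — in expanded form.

L_3(s) = (s + 5)(s + 3)(s + 2) / [(7)·(5)·(4)]
       = (s^3 + 10s^2 + 31s + 30) / (140)

L_3(s) = (1/140)s^3 + (1/14)s^2 + (31/140)s + 3/14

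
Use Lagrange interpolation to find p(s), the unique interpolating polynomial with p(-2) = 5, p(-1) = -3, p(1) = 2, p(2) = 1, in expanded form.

L_0(s) = (s + 1)(s - 1)(s - 2) / [-12] = -(1/12)s^3 + (1/6)s^2 + (1/12)s - 1/6
L_1(s) = (s + 2)(s - 1)(s - 2) / [6] = (1/6)s^3 - (1/6)s^2 - (2/3)s + 2/3
L_2(s) = (s + 2)(s + 1)(s - 2) / [-6] = -(1/6)s^3 - (1/6)s^2 + (2/3)s + 2/3
L_3(s) = (s + 2)(s + 1)(s - 1) / [12] = (1/12)s^3 + (1/6)s^2 - (1/12)s - 1/6
p(s) = 5·L_0 + (-3)·L_1 + 2·L_2 + 1·L_3
  5·L_0(s) = -(5/12)s^3 + (5/6)s^2 + (5/12)s - 5/6
  (-3)·L_1(s) = -(1/2)s^3 + (1/2)s^2 + 2s - 2
  2·L_2(s) = -(1/3)s^3 - (1/3)s^2 + (4/3)s + 4/3
  1·L_3(s) = (1/12)s^3 + (1/6)s^2 - (1/12)s - 1/6
Adding term by term: -(7/6)s^3 + (7/6)s^2 + (11/3)s - 5/3

p(s) = -(7/6)s^3 + (7/6)s^2 + (11/3)s - 5/3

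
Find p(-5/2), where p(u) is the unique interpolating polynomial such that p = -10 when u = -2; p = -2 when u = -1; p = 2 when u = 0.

Using Newton's divided-difference form:
p[-2,-1] = (-2 - (-10)) / (-1 - (-2)) = 8
p[-1,0] = (2 - (-2)) / (0 - (-1)) = 4
p[-2,-1,0] = (4 - 8) / (0 - (-2)) = -2
p(-5/2) = -10 + 8·(-1/2) + (-2)·(-1/2)·(-3/2) = -31/2

-31/2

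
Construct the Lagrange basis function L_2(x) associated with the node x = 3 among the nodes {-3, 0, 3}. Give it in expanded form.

L_2(x) = (1/18)x^2 + (1/6)x

L_2(x) = (x + 3)x / [(6)·(3)]
       = (x^2 + 3x) / (18)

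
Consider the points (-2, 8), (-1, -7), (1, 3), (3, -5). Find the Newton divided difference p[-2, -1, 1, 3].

p[-2,-1] = (-7 - 8) / (-1 - (-2)) = -15
p[-1,1] = (3 - (-7)) / (1 - (-1)) = 5
p[1,3] = (-5 - 3) / (3 - 1) = -4
p[-2,-1,1] = (5 - (-15)) / (1 - (-2)) = 20/3
p[-1,1,3] = (-4 - 5) / (3 - (-1)) = -9/4
p[-2,-1,1,3] = (-9/4 - 20/3) / (3 - (-2)) = -107/60

-107/60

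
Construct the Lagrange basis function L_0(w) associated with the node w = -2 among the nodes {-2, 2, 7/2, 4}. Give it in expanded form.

L_0(w) = -(1/132)w^3 + (19/264)w^2 - (29/132)w + 7/33

L_0(w) = (w - 2)(w - 7/2)(w - 4) / [(-4)·(-11/2)·(-6)]
       = (w^3 - (19/2)w^2 + 29w - 28) / (-132)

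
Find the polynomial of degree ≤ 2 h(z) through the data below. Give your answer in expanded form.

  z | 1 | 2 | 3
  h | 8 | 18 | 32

h(z) = 2z^2 + 4z + 2

Build the Lagrange basis polynomials:
L_0(z) = (z - 2)(z - 3) / [2] = (1/2)z^2 - (5/2)z + 3
L_1(z) = (z - 1)(z - 3) / [-1] = -z^2 + 4z - 3
L_2(z) = (z - 1)(z - 2) / [2] = (1/2)z^2 - (3/2)z + 1
h(z) = 8·L_0 + 18·L_1 + 32·L_2
  8·L_0(z) = 4z^2 - 20z + 24
  18·L_1(z) = -18z^2 + 72z - 54
  32·L_2(z) = 16z^2 - 48z + 32
Adding term by term: 2z^2 + 4z + 2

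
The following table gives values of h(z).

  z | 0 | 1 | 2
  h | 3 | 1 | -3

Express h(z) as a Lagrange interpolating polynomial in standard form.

h(z) = -z^2 - z + 3

Build the Lagrange basis polynomials:
L_0(z) = (z - 1)(z - 2) / [2] = (1/2)z^2 - (3/2)z + 1
L_1(z) = z(z - 2) / [-1] = -z^2 + 2z
L_2(z) = z(z - 1) / [2] = (1/2)z^2 - (1/2)z
h(z) = 3·L_0 + 1·L_1 + (-3)·L_2
  3·L_0(z) = (3/2)z^2 - (9/2)z + 3
  1·L_1(z) = -z^2 + 2z
  (-3)·L_2(z) = -(3/2)z^2 + (3/2)z
Adding term by term: -z^2 - z + 3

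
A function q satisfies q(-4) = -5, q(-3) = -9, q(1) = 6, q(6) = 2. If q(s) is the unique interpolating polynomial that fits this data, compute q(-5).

137/30

L_0(-5) = (-2)·(-6)·(-11)/[(-1)·(-5)·(-10)] = 66/25
L_1(-5) = (-1)·(-6)·(-11)/[(1)·(-4)·(-9)] = -11/6
L_2(-5) = (-1)·(-2)·(-11)/[(5)·(4)·(-5)] = 11/50
L_3(-5) = (-1)·(-2)·(-6)/[(10)·(9)·(5)] = -2/75
Sum: (-5)·(66/25) + (-9)·(-11/6) + 6·(11/50) + 2·(-2/75) = 137/30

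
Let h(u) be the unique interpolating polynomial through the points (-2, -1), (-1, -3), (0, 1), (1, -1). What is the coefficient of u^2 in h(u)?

-3

Build the Lagrange basis polynomials:
L_0(u) = (u + 1)u(u - 1) / [-6] = -(1/6)u^3 + (1/6)u
L_1(u) = (u + 2)u(u - 1) / [2] = (1/2)u^3 + (1/2)u^2 - u
L_2(u) = (u + 2)(u + 1)(u - 1) / [-2] = -(1/2)u^3 - u^2 + (1/2)u + 1
L_3(u) = (u + 2)(u + 1)u / [6] = (1/6)u^3 + (1/2)u^2 + (1/3)u
h(u) = (-1)·L_0 + (-3)·L_1 + 1·L_2 + (-1)·L_3
Only the coefficient of u^2 is needed; take it from each L_i and combine:
(-1)·(0) + (-3)·(1/2) + 1·(-1) + (-1)·(1/2) = -3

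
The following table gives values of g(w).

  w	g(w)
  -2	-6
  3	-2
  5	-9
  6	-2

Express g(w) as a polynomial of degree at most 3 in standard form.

g(w) = (18/35)w^3 - (37/10)w^2 + (9/10)w + 103/7

L_0(w) = (w - 3)(w - 5)(w - 6) / [-280] = -(1/280)w^3 + (1/20)w^2 - (9/40)w + 9/28
L_1(w) = (w + 2)(w - 5)(w - 6) / [30] = (1/30)w^3 - (3/10)w^2 + (4/15)w + 2
L_2(w) = (w + 2)(w - 3)(w - 6) / [-14] = -(1/14)w^3 + (1/2)w^2 - 18/7
L_3(w) = (w + 2)(w - 3)(w - 5) / [24] = (1/24)w^3 - (1/4)w^2 - (1/24)w + 5/4
g(w) = (-6)·L_0 + (-2)·L_1 + (-9)·L_2 + (-2)·L_3
  (-6)·L_0(w) = (3/140)w^3 - (3/10)w^2 + (27/20)w - 27/14
  (-2)·L_1(w) = -(1/15)w^3 + (3/5)w^2 - (8/15)w - 4
  (-9)·L_2(w) = (9/14)w^3 - (9/2)w^2 + 162/7
  (-2)·L_3(w) = -(1/12)w^3 + (1/2)w^2 + (1/12)w - 5/2
Adding term by term: (18/35)w^3 - (37/10)w^2 + (9/10)w + 103/7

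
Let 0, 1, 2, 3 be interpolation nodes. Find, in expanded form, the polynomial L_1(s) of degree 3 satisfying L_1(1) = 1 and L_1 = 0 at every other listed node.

L_1(s) = (1/2)s^3 - (5/2)s^2 + 3s

L_1(s) = s(s - 2)(s - 3) / [(1)·(-1)·(-2)]
       = (s^3 - 5s^2 + 6s) / (2)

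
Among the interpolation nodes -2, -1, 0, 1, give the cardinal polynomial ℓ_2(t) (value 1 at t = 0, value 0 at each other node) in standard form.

ℓ_2(t) = -(1/2)t^3 - t^2 + (1/2)t + 1

ℓ_2(t) = (t + 2)(t + 1)(t - 1) / [(2)·(1)·(-1)]
       = (t^3 + 2t^2 - t - 2) / (-2)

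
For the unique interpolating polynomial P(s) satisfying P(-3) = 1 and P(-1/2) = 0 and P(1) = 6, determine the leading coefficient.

The leading coefficient equals the top divided difference P[-3,-1/2,1].
P[-3,-1/2] = (0 - 1) / (-1/2 - (-3)) = -2/5
P[-1/2,1] = (6 - 0) / (1 - (-1/2)) = 4
P[-3,-1/2,1] = (4 - (-2/5)) / (1 - (-3)) = 11/10

11/10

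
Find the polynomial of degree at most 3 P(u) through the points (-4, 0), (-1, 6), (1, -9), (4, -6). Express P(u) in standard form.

Newton's divided differences:
P[-4,-1] = (6 - 0) / (-1 - (-4)) = 2
P[-1,1] = (-9 - 6) / (1 - (-1)) = -15/2
P[1,4] = (-6 - (-9)) / (4 - 1) = 1
P[-4,-1,1] = (-15/2 - 2) / (1 - (-4)) = -19/10
P[-1,1,4] = (1 - (-15/2)) / (4 - (-1)) = 17/10
P[-4,-1,1,4] = (17/10 - (-19/10)) / (4 - (-4)) = 9/20
P(u) = 2·(u + 4) + (-19/10)·(u + 4)(u + 1) + (9/20)·(u + 4)(u + 1)(u - 1)
Expanding: P(u) = (9/20)u^3 - (1/10)u^2 - (159/20)u - 7/5

P(u) = (9/20)u^3 - (1/10)u^2 - (159/20)u - 7/5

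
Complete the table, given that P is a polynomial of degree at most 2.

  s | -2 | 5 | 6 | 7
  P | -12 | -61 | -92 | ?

-129

The 3 known values determine P uniquely (degree ≤ 2).
Evaluate each Lagrange basis at s = 7:
L_0(7) = (2)·(1)/[(-7)·(-8)] = 1/28
L_1(7) = (9)·(1)/[(7)·(-1)] = -9/7
L_2(7) = (9)·(2)/[(8)·(1)] = 9/4
Sum: (-12)·(1/28) + (-61)·(-9/7) + (-92)·(9/4) = -129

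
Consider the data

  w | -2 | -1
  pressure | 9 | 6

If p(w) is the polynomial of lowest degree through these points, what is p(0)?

3

Evaluate each Lagrange basis at w = 0:
L_0(0) = (1)/[(-1)] = -1
L_1(0) = (2)/[(1)] = 2
Sum: 9·(-1) + 6·(2) = 3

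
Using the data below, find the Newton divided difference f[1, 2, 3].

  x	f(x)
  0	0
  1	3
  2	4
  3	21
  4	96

f[1,2] = (4 - 3) / (2 - 1) = 1
f[2,3] = (21 - 4) / (3 - 2) = 17
f[1,2,3] = (17 - 1) / (3 - 1) = 8

8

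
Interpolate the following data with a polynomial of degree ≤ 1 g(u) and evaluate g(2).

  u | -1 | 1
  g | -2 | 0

1

Evaluate each Lagrange basis at u = 2:
L_0(2) = (1)/[(-2)] = -1/2
L_1(2) = (3)/[(2)] = 3/2
Sum: (-2)·(-1/2) + 0 = 1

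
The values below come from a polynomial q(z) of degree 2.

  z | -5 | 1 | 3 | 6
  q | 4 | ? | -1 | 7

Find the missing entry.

The 3 known values determine q uniquely (degree ≤ 2).
L_0(1) = (-2)·(-5)/[(-8)·(-11)] = 5/44
L_1(1) = (6)·(-5)/[(8)·(-3)] = 5/4
L_2(1) = (6)·(-2)/[(11)·(3)] = -4/11
Sum: 4·(5/44) + (-1)·(5/4) + 7·(-4/11) = -147/44

-147/44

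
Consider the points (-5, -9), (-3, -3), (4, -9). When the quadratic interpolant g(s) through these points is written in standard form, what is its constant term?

-3/7

L_0(s) = (s + 3)(s - 4) / [18] = (1/18)s^2 - (1/18)s - 2/3
L_1(s) = (s + 5)(s - 4) / [-14] = -(1/14)s^2 - (1/14)s + 10/7
L_2(s) = (s + 5)(s + 3) / [63] = (1/63)s^2 + (8/63)s + 5/21
g(s) = (-9)·L_0 + (-3)·L_1 + (-9)·L_2
Only the constant term is needed; take it from each L_i and combine:
(-9)·(-2/3) + (-3)·(10/7) + (-9)·(5/21) = -3/7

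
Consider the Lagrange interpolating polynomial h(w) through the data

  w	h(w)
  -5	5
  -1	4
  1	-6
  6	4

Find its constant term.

Build the Lagrange basis polynomials:
L_0(w) = (w + 1)(w - 1)(w - 6) / [-264] = -(1/264)w^3 + (1/44)w^2 + (1/264)w - 1/44
L_1(w) = (w + 5)(w - 1)(w - 6) / [56] = (1/56)w^3 - (1/28)w^2 - (29/56)w + 15/28
L_2(w) = (w + 5)(w + 1)(w - 6) / [-60] = -(1/60)w^3 + (31/60)w + 1/2
L_3(w) = (w + 5)(w + 1)(w - 1) / [385] = (1/385)w^3 + (1/77)w^2 - (1/385)w - 1/77
h(w) = 5·L_0 + 4·L_1 + (-6)·L_2 + 4·L_3
Only the constant term is needed; take it from each L_i and combine:
5·(-1/44) + 4·(15/28) + (-6)·(1/2) + 4·(-1/77) = -45/44

-45/44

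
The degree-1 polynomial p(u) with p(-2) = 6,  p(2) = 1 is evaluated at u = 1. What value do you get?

Evaluate each Lagrange basis at u = 1:
L_0(1) = (-1)/[(-4)] = 1/4
L_1(1) = (3)/[(4)] = 3/4
Sum: 6·(1/4) + 1·(3/4) = 9/4

9/4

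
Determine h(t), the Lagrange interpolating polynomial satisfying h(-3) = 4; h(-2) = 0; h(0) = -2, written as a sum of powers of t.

h(t) = t^2 + t - 2

Build the Lagrange basis polynomials:
L_0(t) = (t + 2)t / [3] = (1/3)t^2 + (2/3)t
L_1(t) = (t + 3)t / [-2] = -(1/2)t^2 - (3/2)t
L_2(t) = (t + 3)(t + 2) / [6] = (1/6)t^2 + (5/6)t + 1
h(t) = 4·L_0 + 0·L_1 + (-2)·L_2
  4·L_0(t) = (4/3)t^2 + (8/3)t
  0·L_1(t) = 0
  (-2)·L_2(t) = -(1/3)t^2 - (5/3)t - 2
Adding term by term: t^2 + t - 2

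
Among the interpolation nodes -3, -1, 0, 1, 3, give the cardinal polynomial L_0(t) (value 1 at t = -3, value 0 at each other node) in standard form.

L_0(t) = (t + 1)t(t - 1)(t - 3) / [(-2)·(-3)·(-4)·(-6)]
       = (t^4 - 3t^3 - t^2 + 3t) / (144)

L_0(t) = (1/144)t^4 - (1/48)t^3 - (1/144)t^2 + (1/48)t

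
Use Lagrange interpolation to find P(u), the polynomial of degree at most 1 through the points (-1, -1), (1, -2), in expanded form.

Build the Lagrange basis polynomials:
L_0(u) = (u - 1) / [-2] = -(1/2)u + 1/2
L_1(u) = (u + 1) / [2] = (1/2)u + 1/2
P(u) = (-1)·L_0 + (-2)·L_1
  (-1)·L_0(u) = (1/2)u - 1/2
  (-2)·L_1(u) = -u - 1
Adding term by term: -(1/2)u - 3/2

P(u) = -(1/2)u - 3/2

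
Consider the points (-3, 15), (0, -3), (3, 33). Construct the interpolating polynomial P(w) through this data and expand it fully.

Newton's divided differences:
P[-3,0] = (-3 - 15) / (0 - (-3)) = -6
P[0,3] = (33 - (-3)) / (3 - 0) = 12
P[-3,0,3] = (12 - (-6)) / (3 - (-3)) = 3
P(w) = 15 + (-6)·(w + 3) + 3·(w + 3)w
Expanding: P(w) = 3w^2 + 3w - 3

P(w) = 3w^2 + 3w - 3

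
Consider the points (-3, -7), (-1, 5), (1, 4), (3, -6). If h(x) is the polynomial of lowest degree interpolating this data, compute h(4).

L_0(4) = (5)·(3)·(1)/[(-2)·(-4)·(-6)] = -5/16
L_1(4) = (7)·(3)·(1)/[(2)·(-2)·(-4)] = 21/16
L_2(4) = (7)·(5)·(1)/[(4)·(2)·(-2)] = -35/16
L_3(4) = (7)·(5)·(3)/[(6)·(4)·(2)] = 35/16
Sum: (-7)·(-5/16) + 5·(21/16) + 4·(-35/16) + (-6)·(35/16) = -105/8

-105/8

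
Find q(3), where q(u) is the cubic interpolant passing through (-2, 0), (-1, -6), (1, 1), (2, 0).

-40/3

Evaluate each Lagrange basis at u = 3:
L_0(3) = (4)·(2)·(1)/[(-1)·(-3)·(-4)] = -2/3
L_1(3) = (5)·(2)·(1)/[(1)·(-2)·(-3)] = 5/3
L_2(3) = (5)·(4)·(1)/[(3)·(2)·(-1)] = -10/3
L_3(3) = (5)·(4)·(2)/[(4)·(3)·(1)] = 10/3
Sum: 0 + (-6)·(5/3) + 1·(-10/3) + 0 = -40/3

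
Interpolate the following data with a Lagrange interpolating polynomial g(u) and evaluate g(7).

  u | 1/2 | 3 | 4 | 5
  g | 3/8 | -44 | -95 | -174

Evaluate each Lagrange basis at u = 7:
L_0(7) = (4)·(3)·(2)/[(-5/2)·(-7/2)·(-9/2)] = -64/105
L_1(7) = (13/2)·(3)·(2)/[(5/2)·(-1)·(-2)] = 39/5
L_2(7) = (13/2)·(4)·(2)/[(7/2)·(1)·(-1)] = -104/7
L_3(7) = (13/2)·(4)·(3)/[(9/2)·(2)·(1)] = 26/3
Sum: 3/8·(-64/105) + (-44)·(39/5) + (-95)·(-104/7) + (-174)·(26/3) = -440

-440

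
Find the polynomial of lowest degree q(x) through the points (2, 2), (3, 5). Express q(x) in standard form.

L_0(x) = (x - 3) / [-1] = -x + 3
L_1(x) = (x - 2) / [1] = x - 2
q(x) = 2·L_0 + 5·L_1
  2·L_0(x) = -2x + 6
  5·L_1(x) = 5x - 10
Adding term by term: 3x - 4

q(x) = 3x - 4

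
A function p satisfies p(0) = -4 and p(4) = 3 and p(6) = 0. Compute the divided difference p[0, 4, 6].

p[0,4] = (3 - (-4)) / (4 - 0) = 7/4
p[4,6] = (0 - 3) / (6 - 4) = -3/2
p[0,4,6] = (-3/2 - 7/4) / (6 - 0) = -13/24

-13/24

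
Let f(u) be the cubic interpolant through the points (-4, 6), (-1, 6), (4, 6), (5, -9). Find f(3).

124/9

Evaluate each Lagrange basis at u = 3:
L_0(3) = (4)·(-1)·(-2)/[(-3)·(-8)·(-9)] = -1/27
L_1(3) = (7)·(-1)·(-2)/[(3)·(-5)·(-6)] = 7/45
L_2(3) = (7)·(4)·(-2)/[(8)·(5)·(-1)] = 7/5
L_3(3) = (7)·(4)·(-1)/[(9)·(6)·(1)] = -14/27
Sum: 6·(-1/27) + 6·(7/45) + 6·(7/5) + (-9)·(-14/27) = 124/9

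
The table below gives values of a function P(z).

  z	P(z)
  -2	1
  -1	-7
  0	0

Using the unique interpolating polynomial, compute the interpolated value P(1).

Evaluate each Lagrange basis at z = 1:
L_0(1) = (2)·(1)/[(-1)·(-2)] = 1
L_1(1) = (3)·(1)/[(1)·(-1)] = -3
L_2(1) = (3)·(2)/[(2)·(1)] = 3
Sum: 1·(1) + (-7)·(-3) + 0 = 22

22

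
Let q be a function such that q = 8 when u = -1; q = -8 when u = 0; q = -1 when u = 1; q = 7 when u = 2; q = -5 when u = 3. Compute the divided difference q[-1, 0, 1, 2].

q[-1,0] = (-8 - 8) / (0 - (-1)) = -16
q[0,1] = (-1 - (-8)) / (1 - 0) = 7
q[1,2] = (7 - (-1)) / (2 - 1) = 8
q[-1,0,1] = (7 - (-16)) / (1 - (-1)) = 23/2
q[0,1,2] = (8 - 7) / (2 - 0) = 1/2
q[-1,0,1,2] = (1/2 - 23/2) / (2 - (-1)) = -11/3

-11/3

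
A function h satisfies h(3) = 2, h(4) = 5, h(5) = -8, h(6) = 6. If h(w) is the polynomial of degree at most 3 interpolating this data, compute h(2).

Using Newton's divided-difference form:
h[3,4] = (5 - 2) / (4 - 3) = 3
h[4,5] = (-8 - 5) / (5 - 4) = -13
h[5,6] = (6 - (-8)) / (6 - 5) = 14
h[3,4,5] = (-13 - 3) / (5 - 3) = -8
h[4,5,6] = (14 - (-13)) / (6 - 4) = 27/2
h[3,4,5,6] = (27/2 - (-8)) / (6 - 3) = 43/6
h(2) = 2 + 3·(-1) + (-8)·(-1)·(-2) + (43/6)·(-1)·(-2)·(-3) = -60

-60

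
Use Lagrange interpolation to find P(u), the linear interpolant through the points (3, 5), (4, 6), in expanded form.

Build the Lagrange basis polynomials:
L_0(u) = (u - 4) / [-1] = -u + 4
L_1(u) = (u - 3) / [1] = u - 3
P(u) = 5·L_0 + 6·L_1
  5·L_0(u) = -5u + 20
  6·L_1(u) = 6u - 18
Adding term by term: u + 2

P(u) = u + 2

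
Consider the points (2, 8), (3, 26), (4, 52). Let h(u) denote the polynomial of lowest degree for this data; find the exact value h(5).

Evaluate each Lagrange basis at u = 5:
L_0(5) = (2)·(1)/[(-1)·(-2)] = 1
L_1(5) = (3)·(1)/[(1)·(-1)] = -3
L_2(5) = (3)·(2)/[(2)·(1)] = 3
Sum: 8·(1) + 26·(-3) + 52·(3) = 86

86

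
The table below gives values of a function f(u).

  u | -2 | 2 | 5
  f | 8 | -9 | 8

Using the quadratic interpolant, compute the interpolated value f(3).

-37/6

L_0(3) = (1)·(-2)/[(-4)·(-7)] = -1/14
L_1(3) = (5)·(-2)/[(4)·(-3)] = 5/6
L_2(3) = (5)·(1)/[(7)·(3)] = 5/21
Sum: 8·(-1/14) + (-9)·(5/6) + 8·(5/21) = -37/6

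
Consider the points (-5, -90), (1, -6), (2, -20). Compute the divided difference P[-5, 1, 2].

-4

P[-5,1] = (-6 - (-90)) / (1 - (-5)) = 14
P[1,2] = (-20 - (-6)) / (2 - 1) = -14
P[-5,1,2] = (-14 - 14) / (2 - (-5)) = -4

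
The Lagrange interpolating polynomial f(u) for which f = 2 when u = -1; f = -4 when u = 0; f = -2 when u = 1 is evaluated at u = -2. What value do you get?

16

Evaluate each Lagrange basis at u = -2:
L_0(-2) = (-2)·(-3)/[(-1)·(-2)] = 3
L_1(-2) = (-1)·(-3)/[(1)·(-1)] = -3
L_2(-2) = (-1)·(-2)/[(2)·(1)] = 1
Sum: 2·(3) + (-4)·(-3) + (-2)·(1) = 16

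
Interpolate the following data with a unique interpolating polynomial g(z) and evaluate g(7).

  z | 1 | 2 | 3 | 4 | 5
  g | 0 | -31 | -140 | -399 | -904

-3156

Evaluate each Lagrange basis at z = 7:
L_0(7) = (5)·(4)·(3)·(2)/[(-1)·(-2)·(-3)·(-4)] = 5
L_1(7) = (6)·(4)·(3)·(2)/[(1)·(-1)·(-2)·(-3)] = -24
L_2(7) = (6)·(5)·(3)·(2)/[(2)·(1)·(-1)·(-2)] = 45
L_3(7) = (6)·(5)·(4)·(2)/[(3)·(2)·(1)·(-1)] = -40
L_4(7) = (6)·(5)·(4)·(3)/[(4)·(3)·(2)·(1)] = 15
Sum: 0 + (-31)·(-24) + (-140)·(45) + (-399)·(-40) + (-904)·(15) = -3156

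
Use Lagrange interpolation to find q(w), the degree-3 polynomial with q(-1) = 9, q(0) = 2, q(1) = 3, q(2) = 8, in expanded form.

Build the Lagrange basis polynomials:
L_0(w) = w(w - 1)(w - 2) / [-6] = -(1/6)w^3 + (1/2)w^2 - (1/3)w
L_1(w) = (w + 1)(w - 1)(w - 2) / [2] = (1/2)w^3 - w^2 - (1/2)w + 1
L_2(w) = (w + 1)w(w - 2) / [-2] = -(1/2)w^3 + (1/2)w^2 + w
L_3(w) = (w + 1)w(w - 1) / [6] = (1/6)w^3 - (1/6)w
q(w) = 9·L_0 + 2·L_1 + 3·L_2 + 8·L_3
  9·L_0(w) = -(3/2)w^3 + (9/2)w^2 - 3w
  2·L_1(w) = w^3 - 2w^2 - w + 2
  3·L_2(w) = -(3/2)w^3 + (3/2)w^2 + 3w
  8·L_3(w) = (4/3)w^3 - (4/3)w
Adding term by term: -(2/3)w^3 + 4w^2 - (7/3)w + 2

q(w) = -(2/3)w^3 + 4w^2 - (7/3)w + 2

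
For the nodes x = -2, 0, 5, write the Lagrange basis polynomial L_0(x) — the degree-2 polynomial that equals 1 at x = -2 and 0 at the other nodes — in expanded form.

L_0(x) = x(x - 5) / [(-2)·(-7)]
       = (x^2 - 5x) / (14)

L_0(x) = (1/14)x^2 - (5/14)x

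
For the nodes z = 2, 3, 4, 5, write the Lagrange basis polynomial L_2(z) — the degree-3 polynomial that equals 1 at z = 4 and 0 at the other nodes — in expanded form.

L_2(z) = (z - 2)(z - 3)(z - 5) / [(2)·(1)·(-1)]
       = (z^3 - 10z^2 + 31z - 30) / (-2)

L_2(z) = -(1/2)z^3 + 5z^2 - (31/2)z + 15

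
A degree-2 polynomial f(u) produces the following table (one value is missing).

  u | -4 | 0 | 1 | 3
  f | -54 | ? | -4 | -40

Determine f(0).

The 3 known values determine f uniquely (degree ≤ 2).
Evaluate each Lagrange basis at u = 0:
L_0(0) = (-1)·(-3)/[(-5)·(-7)] = 3/35
L_1(0) = (4)·(-3)/[(5)·(-2)] = 6/5
L_2(0) = (4)·(-1)/[(7)·(2)] = -2/7
Sum: (-54)·(3/35) + (-4)·(6/5) + (-40)·(-2/7) = 2

2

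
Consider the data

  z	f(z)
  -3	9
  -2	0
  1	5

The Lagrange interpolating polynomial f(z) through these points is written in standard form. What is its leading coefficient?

The leading coefficient equals the top divided difference f[-3,-2,1].
f[-3,-2] = (0 - 9) / (-2 - (-3)) = -9
f[-2,1] = (5 - 0) / (1 - (-2)) = 5/3
f[-3,-2,1] = (5/3 - (-9)) / (1 - (-3)) = 8/3

8/3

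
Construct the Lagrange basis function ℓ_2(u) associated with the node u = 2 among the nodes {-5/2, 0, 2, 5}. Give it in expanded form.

ℓ_2(u) = -(1/27)u^3 + (5/54)u^2 + (25/54)u

ℓ_2(u) = (u + 5/2)u(u - 5) / [(9/2)·(2)·(-3)]
       = (u^3 - (5/2)u^2 - (25/2)u) / (-27)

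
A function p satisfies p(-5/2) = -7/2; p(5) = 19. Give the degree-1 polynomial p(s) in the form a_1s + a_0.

p(s) = 3s + 4

Build the Lagrange basis polynomials:
L_0(s) = (s - 5) / [-15/2] = -(2/15)s + 2/3
L_1(s) = (s + 5/2) / [15/2] = (2/15)s + 1/3
p(s) = (-7/2)·L_0 + 19·L_1
  (-7/2)·L_0(s) = (7/15)s - 7/3
  19·L_1(s) = (38/15)s + 19/3
Adding term by term: 3s + 4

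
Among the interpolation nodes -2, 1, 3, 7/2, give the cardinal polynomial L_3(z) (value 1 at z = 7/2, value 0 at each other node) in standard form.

L_3(z) = (z + 2)(z - 1)(z - 3) / [(11/2)·(5/2)·(1/2)]
       = (z^3 - 2z^2 - 5z + 6) / (55/8)

L_3(z) = (8/55)z^3 - (16/55)z^2 - (8/11)z + 48/55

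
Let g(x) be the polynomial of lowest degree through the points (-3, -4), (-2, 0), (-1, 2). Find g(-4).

-10

Evaluate each Lagrange basis at x = -4:
L_0(-4) = (-2)·(-3)/[(-1)·(-2)] = 3
L_1(-4) = (-1)·(-3)/[(1)·(-1)] = -3
L_2(-4) = (-1)·(-2)/[(2)·(1)] = 1
Sum: (-4)·(3) + 0 + 2·(1) = -10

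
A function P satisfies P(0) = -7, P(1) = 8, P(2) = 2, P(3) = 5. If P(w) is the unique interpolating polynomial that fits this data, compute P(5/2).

Evaluate each Lagrange basis at w = 5/2:
L_0(5/2) = (3/2)·(1/2)·(-1/2)/[(-1)·(-2)·(-3)] = 1/16
L_1(5/2) = (5/2)·(1/2)·(-1/2)/[(1)·(-1)·(-2)] = -5/16
L_2(5/2) = (5/2)·(3/2)·(-1/2)/[(2)·(1)·(-1)] = 15/16
L_3(5/2) = (5/2)·(3/2)·(1/2)/[(3)·(2)·(1)] = 5/16
Sum: (-7)·(1/16) + 8·(-5/16) + 2·(15/16) + 5·(5/16) = 1/2

1/2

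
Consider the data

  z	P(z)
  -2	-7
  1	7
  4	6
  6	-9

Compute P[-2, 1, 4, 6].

P[-2,1] = (7 - (-7)) / (1 - (-2)) = 14/3
P[1,4] = (6 - 7) / (4 - 1) = -1/3
P[4,6] = (-9 - 6) / (6 - 4) = -15/2
P[-2,1,4] = (-1/3 - 14/3) / (4 - (-2)) = -5/6
P[1,4,6] = (-15/2 - (-1/3)) / (6 - 1) = -43/30
P[-2,1,4,6] = (-43/30 - (-5/6)) / (6 - (-2)) = -3/40

-3/40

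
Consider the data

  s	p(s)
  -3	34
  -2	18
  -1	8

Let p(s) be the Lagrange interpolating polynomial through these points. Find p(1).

Evaluate each Lagrange basis at s = 1:
L_0(1) = (3)·(2)/[(-1)·(-2)] = 3
L_1(1) = (4)·(2)/[(1)·(-1)] = -8
L_2(1) = (4)·(3)/[(2)·(1)] = 6
Sum: 34·(3) + 18·(-8) + 8·(6) = 6

6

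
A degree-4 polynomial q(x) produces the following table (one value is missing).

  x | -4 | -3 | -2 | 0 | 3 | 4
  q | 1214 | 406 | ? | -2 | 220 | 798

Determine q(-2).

90

The 5 known values determine q uniquely (degree ≤ 4).
Evaluate each Lagrange basis at x = -2:
L_0(-2) = (1)·(-2)·(-5)·(-6)/[(-1)·(-4)·(-7)·(-8)] = -15/56
L_1(-2) = (2)·(-2)·(-5)·(-6)/[(1)·(-3)·(-6)·(-7)] = 20/21
L_2(-2) = (2)·(1)·(-5)·(-6)/[(4)·(3)·(-3)·(-4)] = 5/12
L_3(-2) = (2)·(1)·(-2)·(-6)/[(7)·(6)·(3)·(-1)] = -4/21
L_4(-2) = (2)·(1)·(-2)·(-5)/[(8)·(7)·(4)·(1)] = 5/56
Sum: 1214·(-15/56) + 406·(20/21) + (-2)·(5/12) + 220·(-4/21) + 798·(5/56) = 90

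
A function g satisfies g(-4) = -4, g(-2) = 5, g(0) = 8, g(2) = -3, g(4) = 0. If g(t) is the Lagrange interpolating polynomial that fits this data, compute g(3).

-205/32

Evaluate each Lagrange basis at t = 3:
L_0(3) = (5)·(3)·(1)·(-1)/[(-2)·(-4)·(-6)·(-8)] = -5/128
L_1(3) = (7)·(3)·(1)·(-1)/[(2)·(-2)·(-4)·(-6)] = 7/32
L_2(3) = (7)·(5)·(1)·(-1)/[(4)·(2)·(-2)·(-4)] = -35/64
L_3(3) = (7)·(5)·(3)·(-1)/[(6)·(4)·(2)·(-2)] = 35/32
L_4(3) = (7)·(5)·(3)·(1)/[(8)·(6)·(4)·(2)] = 35/128
Sum: (-4)·(-5/128) + 5·(7/32) + 8·(-35/64) + (-3)·(35/32) + 0 = -205/32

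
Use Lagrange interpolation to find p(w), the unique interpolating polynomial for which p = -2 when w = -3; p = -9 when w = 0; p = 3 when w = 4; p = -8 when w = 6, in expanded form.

p(w) = -(61/252)w^3 + (253/252)w^2 + (20/7)w - 9

Build the Lagrange basis polynomials:
L_0(w) = w(w - 4)(w - 6) / [-189] = -(1/189)w^3 + (10/189)w^2 - (8/63)w
L_1(w) = (w + 3)(w - 4)(w - 6) / [72] = (1/72)w^3 - (7/72)w^2 - (1/12)w + 1
L_2(w) = (w + 3)w(w - 6) / [-56] = -(1/56)w^3 + (3/56)w^2 + (9/28)w
L_3(w) = (w + 3)w(w - 4) / [108] = (1/108)w^3 - (1/108)w^2 - (1/9)w
p(w) = (-2)·L_0 + (-9)·L_1 + 3·L_2 + (-8)·L_3
  (-2)·L_0(w) = (2/189)w^3 - (20/189)w^2 + (16/63)w
  (-9)·L_1(w) = -(1/8)w^3 + (7/8)w^2 + (3/4)w - 9
  3·L_2(w) = -(3/56)w^3 + (9/56)w^2 + (27/28)w
  (-8)·L_3(w) = -(2/27)w^3 + (2/27)w^2 + (8/9)w
Adding term by term: -(61/252)w^3 + (253/252)w^2 + (20/7)w - 9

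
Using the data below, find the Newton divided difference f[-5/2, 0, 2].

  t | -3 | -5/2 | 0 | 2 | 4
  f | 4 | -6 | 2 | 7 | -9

-7/45

f[-5/2,0] = (2 - (-6)) / (0 - (-5/2)) = 16/5
f[0,2] = (7 - 2) / (2 - 0) = 5/2
f[-5/2,0,2] = (5/2 - 16/5) / (2 - (-5/2)) = -7/45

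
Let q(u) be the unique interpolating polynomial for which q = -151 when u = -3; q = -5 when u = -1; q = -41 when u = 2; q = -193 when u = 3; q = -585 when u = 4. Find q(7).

Using Newton's divided-difference form:
q[-3,-1] = (-5 - (-151)) / (-1 - (-3)) = 73
q[-1,2] = (-41 - (-5)) / (2 - (-1)) = -12
q[2,3] = (-193 - (-41)) / (3 - 2) = -152
q[3,4] = (-585 - (-193)) / (4 - 3) = -392
q[-3,-1,2] = (-12 - 73) / (2 - (-3)) = -17
q[-1,2,3] = (-152 - (-12)) / (3 - (-1)) = -35
q[2,3,4] = (-392 - (-152)) / (4 - 2) = -120
q[-3,-1,2,3] = (-35 - (-17)) / (3 - (-3)) = -3
q[-1,2,3,4] = (-120 - (-35)) / (4 - (-1)) = -17
q[-3,-1,2,3,4] = (-17 - (-3)) / (4 - (-3)) = -2
q(7) = -151 + 73·(10) + (-17)·(10)·(8) + (-3)·(10)·(8)·(5) + (-2)·(10)·(8)·(5)·(4) = -5181

-5181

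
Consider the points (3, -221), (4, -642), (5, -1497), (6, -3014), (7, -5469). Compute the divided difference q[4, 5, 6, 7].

-46

q[4,5] = (-1497 - (-642)) / (5 - 4) = -855
q[5,6] = (-3014 - (-1497)) / (6 - 5) = -1517
q[6,7] = (-5469 - (-3014)) / (7 - 6) = -2455
q[4,5,6] = (-1517 - (-855)) / (6 - 4) = -331
q[5,6,7] = (-2455 - (-1517)) / (7 - 5) = -469
q[4,5,6,7] = (-469 - (-331)) / (7 - 4) = -46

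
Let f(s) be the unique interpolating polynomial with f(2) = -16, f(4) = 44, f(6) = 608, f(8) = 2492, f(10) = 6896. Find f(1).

Evaluate each Lagrange basis at s = 1:
L_0(1) = (-3)·(-5)·(-7)·(-9)/[(-2)·(-4)·(-6)·(-8)] = 315/128
L_1(1) = (-1)·(-5)·(-7)·(-9)/[(2)·(-2)·(-4)·(-6)] = -105/32
L_2(1) = (-1)·(-3)·(-7)·(-9)/[(4)·(2)·(-2)·(-4)] = 189/64
L_3(1) = (-1)·(-3)·(-5)·(-9)/[(6)·(4)·(2)·(-2)] = -45/32
L_4(1) = (-1)·(-3)·(-5)·(-7)/[(8)·(6)·(4)·(2)] = 35/128
Sum: (-16)·(315/128) + 44·(-105/32) + 608·(189/64) + 2492·(-45/32) + 6896·(35/128) = -7

-7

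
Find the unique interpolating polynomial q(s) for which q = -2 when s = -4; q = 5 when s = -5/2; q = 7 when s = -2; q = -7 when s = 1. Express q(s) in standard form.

q(s) = -(3/7)s^3 - (167/42)s^2 - (103/14)s + 100/21

Build the Lagrange basis polynomials:
L_0(s) = (s + 5/2)(s + 2)(s - 1) / [-15] = -(1/15)s^3 - (7/30)s^2 - (1/30)s + 1/3
L_1(s) = (s + 4)(s + 2)(s - 1) / [21/8] = (8/21)s^3 + (40/21)s^2 + (16/21)s - 64/21
L_2(s) = (s + 4)(s + 5/2)(s - 1) / [-3] = -(1/3)s^3 - (11/6)s^2 - (7/6)s + 10/3
L_3(s) = (s + 4)(s + 5/2)(s + 2) / [105/2] = (2/105)s^3 + (17/105)s^2 + (46/105)s + 8/21
q(s) = (-2)·L_0 + 5·L_1 + 7·L_2 + (-7)·L_3
  (-2)·L_0(s) = (2/15)s^3 + (7/15)s^2 + (1/15)s - 2/3
  5·L_1(s) = (40/21)s^3 + (200/21)s^2 + (80/21)s - 320/21
  7·L_2(s) = -(7/3)s^3 - (77/6)s^2 - (49/6)s + 70/3
  (-7)·L_3(s) = -(2/15)s^3 - (17/15)s^2 - (46/15)s - 8/3
Adding term by term: -(3/7)s^3 - (167/42)s^2 - (103/14)s + 100/21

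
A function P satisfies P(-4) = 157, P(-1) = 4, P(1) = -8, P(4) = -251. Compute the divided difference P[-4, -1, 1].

9

P[-4,-1] = (4 - 157) / (-1 - (-4)) = -51
P[-1,1] = (-8 - 4) / (1 - (-1)) = -6
P[-4,-1,1] = (-6 - (-51)) / (1 - (-4)) = 9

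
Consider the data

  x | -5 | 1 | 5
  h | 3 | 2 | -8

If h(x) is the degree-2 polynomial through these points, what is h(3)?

-31/15

L_0(3) = (2)·(-2)/[(-6)·(-10)] = -1/15
L_1(3) = (8)·(-2)/[(6)·(-4)] = 2/3
L_2(3) = (8)·(2)/[(10)·(4)] = 2/5
Sum: 3·(-1/15) + 2·(2/3) + (-8)·(2/5) = -31/15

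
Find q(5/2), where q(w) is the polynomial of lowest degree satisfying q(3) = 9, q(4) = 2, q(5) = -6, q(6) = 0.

Using Newton's divided-difference form:
q[3,4] = (2 - 9) / (4 - 3) = -7
q[4,5] = (-6 - 2) / (5 - 4) = -8
q[5,6] = (0 - (-6)) / (6 - 5) = 6
q[3,4,5] = (-8 - (-7)) / (5 - 3) = -1/2
q[4,5,6] = (6 - (-8)) / (6 - 4) = 7
q[3,4,5,6] = (7 - (-1/2)) / (6 - 3) = 5/2
q(5/2) = 9 + (-7)·(-1/2) + (-1/2)·(-1/2)·(-3/2) + (5/2)·(-1/2)·(-3/2)·(-5/2) = 119/16

119/16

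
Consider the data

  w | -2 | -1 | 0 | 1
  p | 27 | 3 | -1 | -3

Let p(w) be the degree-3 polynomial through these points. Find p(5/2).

Evaluate each Lagrange basis at w = 5/2:
L_0(5/2) = (7/2)·(5/2)·(3/2)/[(-1)·(-2)·(-3)] = -35/16
L_1(5/2) = (9/2)·(5/2)·(3/2)/[(1)·(-1)·(-2)] = 135/16
L_2(5/2) = (9/2)·(7/2)·(3/2)/[(2)·(1)·(-1)] = -189/16
L_3(5/2) = (9/2)·(7/2)·(5/2)/[(3)·(2)·(1)] = 105/16
Sum: 27·(-35/16) + 3·(135/16) + (-1)·(-189/16) + (-3)·(105/16) = -333/8

-333/8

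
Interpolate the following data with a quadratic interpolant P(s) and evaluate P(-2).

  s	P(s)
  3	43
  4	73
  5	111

Evaluate each Lagrange basis at s = -2:
L_0(-2) = (-6)·(-7)/[(-1)·(-2)] = 21
L_1(-2) = (-5)·(-7)/[(1)·(-1)] = -35
L_2(-2) = (-5)·(-6)/[(2)·(1)] = 15
Sum: 43·(21) + 73·(-35) + 111·(15) = 13

13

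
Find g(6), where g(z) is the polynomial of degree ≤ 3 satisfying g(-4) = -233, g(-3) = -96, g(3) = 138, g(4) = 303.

Using Newton's divided-difference form:
g[-4,-3] = (-96 - (-233)) / (-3 - (-4)) = 137
g[-3,3] = (138 - (-96)) / (3 - (-3)) = 39
g[3,4] = (303 - 138) / (4 - 3) = 165
g[-4,-3,3] = (39 - 137) / (3 - (-4)) = -14
g[-3,3,4] = (165 - 39) / (4 - (-3)) = 18
g[-4,-3,3,4] = (18 - (-14)) / (4 - (-4)) = 4
g(6) = -233 + 137·(10) + (-14)·(10)·(9) + 4·(10)·(9)·(3) = 957

957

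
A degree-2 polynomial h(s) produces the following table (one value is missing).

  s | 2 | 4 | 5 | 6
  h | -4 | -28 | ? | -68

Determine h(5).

-46

The 3 known values determine h uniquely (degree ≤ 2).
Evaluate each Lagrange basis at s = 5:
L_0(5) = (1)·(-1)/[(-2)·(-4)] = -1/8
L_1(5) = (3)·(-1)/[(2)·(-2)] = 3/4
L_2(5) = (3)·(1)/[(4)·(2)] = 3/8
Sum: (-4)·(-1/8) + (-28)·(3/4) + (-68)·(3/8) = -46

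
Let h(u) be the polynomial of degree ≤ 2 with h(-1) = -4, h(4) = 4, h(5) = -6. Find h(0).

16/3

Evaluate each Lagrange basis at u = 0:
L_0(0) = (-4)·(-5)/[(-5)·(-6)] = 2/3
L_1(0) = (1)·(-5)/[(5)·(-1)] = 1
L_2(0) = (1)·(-4)/[(6)·(1)] = -2/3
Sum: (-4)·(2/3) + 4·(1) + (-6)·(-2/3) = 16/3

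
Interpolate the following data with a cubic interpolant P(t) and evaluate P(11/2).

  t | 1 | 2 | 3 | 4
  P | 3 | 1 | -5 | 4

1395/16

L_0(11/2) = (7/2)·(5/2)·(3/2)/[(-1)·(-2)·(-3)] = -35/16
L_1(11/2) = (9/2)·(5/2)·(3/2)/[(1)·(-1)·(-2)] = 135/16
L_2(11/2) = (9/2)·(7/2)·(3/2)/[(2)·(1)·(-1)] = -189/16
L_3(11/2) = (9/2)·(7/2)·(5/2)/[(3)·(2)·(1)] = 105/16
Sum: 3·(-35/16) + 1·(135/16) + (-5)·(-189/16) + 4·(105/16) = 1395/16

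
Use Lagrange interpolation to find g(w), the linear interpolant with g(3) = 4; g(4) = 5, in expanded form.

Build the Lagrange basis polynomials:
L_0(w) = (w - 4) / [-1] = -w + 4
L_1(w) = (w - 3) / [1] = w - 3
g(w) = 4·L_0 + 5·L_1
  4·L_0(w) = -4w + 16
  5·L_1(w) = 5w - 15
Adding term by term: w + 1

g(w) = w + 1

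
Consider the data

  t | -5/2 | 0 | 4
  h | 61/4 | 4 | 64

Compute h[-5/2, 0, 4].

3

h[-5/2,0] = (4 - 61/4) / (0 - (-5/2)) = -9/2
h[0,4] = (64 - 4) / (4 - 0) = 15
h[-5/2,0,4] = (15 - (-9/2)) / (4 - (-5/2)) = 3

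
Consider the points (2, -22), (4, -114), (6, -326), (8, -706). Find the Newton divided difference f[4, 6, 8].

f[4,6] = (-326 - (-114)) / (6 - 4) = -106
f[6,8] = (-706 - (-326)) / (8 - 6) = -190
f[4,6,8] = (-190 - (-106)) / (8 - 4) = -21

-21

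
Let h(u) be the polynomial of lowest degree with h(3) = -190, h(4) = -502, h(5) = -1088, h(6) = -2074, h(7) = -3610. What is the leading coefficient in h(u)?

-1

Build the Lagrange basis polynomials:
L_0(u) = (u - 4)(u - 5)(u - 6)(u - 7) / [24] = (1/24)u^4 - (11/12)u^3 + (179/24)u^2 - (319/12)u + 35
L_1(u) = (u - 3)(u - 5)(u - 6)(u - 7) / [-6] = -(1/6)u^4 + (7/2)u^3 - (161/6)u^2 + (177/2)u - 105
L_2(u) = (u - 3)(u - 4)(u - 6)(u - 7) / [4] = (1/4)u^4 - 5u^3 + (145/4)u^2 - (225/2)u + 126
L_3(u) = (u - 3)(u - 4)(u - 5)(u - 7) / [-6] = -(1/6)u^4 + (19/6)u^3 - (131/6)u^2 + (389/6)u - 70
L_4(u) = (u - 3)(u - 4)(u - 5)(u - 6) / [24] = (1/24)u^4 - (3/4)u^3 + (119/24)u^2 - (57/4)u + 15
h(u) = (-190)·L_0 + (-502)·L_1 + (-1088)·L_2 + (-2074)·L_3 + (-3610)·L_4
Only the coefficient of u^4 is needed; take it from each L_i and combine:
(-190)·(1/24) + (-502)·(-1/6) + (-1088)·(1/4) + (-2074)·(-1/6) + (-3610)·(1/24) = -1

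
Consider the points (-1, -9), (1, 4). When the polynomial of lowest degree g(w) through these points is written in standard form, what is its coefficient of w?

Build the Lagrange basis polynomials:
L_0(w) = (w - 1) / [-2] = -(1/2)w + 1/2
L_1(w) = (w + 1) / [2] = (1/2)w + 1/2
g(w) = (-9)·L_0 + 4·L_1
Only the coefficient of w is needed; take it from each L_i and combine:
(-9)·(-1/2) + 4·(1/2) = 13/2

13/2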